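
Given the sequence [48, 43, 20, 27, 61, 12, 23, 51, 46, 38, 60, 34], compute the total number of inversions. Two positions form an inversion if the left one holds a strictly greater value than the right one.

Inversions: 31

Element-by-element contributions:
48 → 43, 20, 27, 12, 23, 46, 38, 34 → 8
43 → 20, 27, 12, 23, 38, 34 → 6
20 → 12 → 1
27 → 12, 23 → 2
61 → 12, 23, 51, 46, 38, 60, 34 → 7
12 → none → 0
23 → none → 0
51 → 46, 38, 34 → 3
46 → 38, 34 → 2
38 → 34 → 1
60 → 34 → 1
34 → none → 0
Sum: 8 + 6 + 1 + 2 + 7 + 0 + 0 + 3 + 2 + 1 + 1 + 0 = 31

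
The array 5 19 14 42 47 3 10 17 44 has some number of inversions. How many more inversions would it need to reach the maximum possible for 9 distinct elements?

22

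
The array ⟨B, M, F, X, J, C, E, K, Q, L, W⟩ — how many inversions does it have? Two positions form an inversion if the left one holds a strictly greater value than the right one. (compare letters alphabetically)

18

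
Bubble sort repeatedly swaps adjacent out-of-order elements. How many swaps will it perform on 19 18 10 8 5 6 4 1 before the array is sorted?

Each adjacent swap fixes exactly one inversion, so the minimum swap count equals the number of inversions.
Count inversions — for each element, later elements that are smaller:
19: 18, 10, 8, 5, 6, 4, 1 → 7
18: 10, 8, 5, 6, 4, 1 → 6
10: 8, 5, 6, 4, 1 → 5
8: 5, 6, 4, 1 → 4
5: 4, 1 → 2
6: 4, 1 → 2
4: 1 → 1
1: none → 0
Total inversions: 7 + 6 + 5 + 4 + 2 + 2 + 1 + 0 = 27

27 adjacent swaps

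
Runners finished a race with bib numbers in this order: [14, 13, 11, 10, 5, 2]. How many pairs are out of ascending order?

For each element, count later entries that are smaller:
14 → 13, 11, 10, 5, 2 → 5
13 → 11, 10, 5, 2 → 4
11 → 10, 5, 2 → 3
10 → 5, 2 → 2
5 → 2 → 1
2 → none → 0
Sum: 5 + 4 + 3 + 2 + 1 + 0 = 15

There are 15 inversions.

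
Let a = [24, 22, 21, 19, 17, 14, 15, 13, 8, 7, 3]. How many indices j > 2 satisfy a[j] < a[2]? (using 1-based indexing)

The element at index 2 is 22.
Elements after it: 21, 19, 17, 14, 15, 13, 8, 7, 3
Those smaller than 22: 21, 19, 17, 14, 15, 13, 8, 7, 3

9 such elements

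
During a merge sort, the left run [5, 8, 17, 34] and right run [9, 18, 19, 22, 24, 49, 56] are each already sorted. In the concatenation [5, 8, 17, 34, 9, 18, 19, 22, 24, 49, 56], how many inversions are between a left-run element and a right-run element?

6

Take each right-half value and tally the left-half values above it:
r = 9: 17, 34 → 2
r = 18: 34 → 1
r = 19: 34 → 1
r = 22: 34 → 1
r = 24: 34 → 1
r = 49: none → 0
r = 56: none → 0
Cross-inversions: 2 + 1 + 1 + 1 + 1 + 0 + 0 = 6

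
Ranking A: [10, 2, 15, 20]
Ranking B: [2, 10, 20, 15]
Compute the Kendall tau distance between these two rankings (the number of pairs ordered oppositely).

Assign each item its position (1..4) in the first ordering, then rewrite the second ordering as that position sequence:
positions: 10→1, 2→2, 15→3, 20→4
second ordering as positions: [2, 1, 4, 3]
Discordant pairs = inversions in this position sequence.
2: 1 → 1
1: 0
4: 3 → 1
3: 0
Total: 1 + 0 + 1 + 0 = 2

2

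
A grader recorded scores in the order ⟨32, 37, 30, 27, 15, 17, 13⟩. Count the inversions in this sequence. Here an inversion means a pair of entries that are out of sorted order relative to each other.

Count, for each position, how many later elements it exceeds:
32: 5
37: 5
30: 4
27: 3
15: 1
17: 1
13: 0
Sum: 5 + 5 + 4 + 3 + 1 + 1 + 0 = 19

19 inversions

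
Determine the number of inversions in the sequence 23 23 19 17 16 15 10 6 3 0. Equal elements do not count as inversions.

44

Element-by-element contributions:
23: 8
23: 8
19: 7
17: 6
16: 5
15: 4
10: 3
6: 2
3: 1
0: 0
Sum: 8 + 8 + 7 + 6 + 5 + 4 + 3 + 2 + 1 + 0 = 44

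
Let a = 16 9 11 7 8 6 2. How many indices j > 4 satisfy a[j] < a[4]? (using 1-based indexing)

2

The element at index 4 is 7.
Elements after it: 8, 6, 2
Those smaller than 7: 6, 2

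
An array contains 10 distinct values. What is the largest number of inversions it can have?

A reversed (strictly descending) arrangement makes every pair an inversion, giving C(10, 2) inversions.
C(10, 2) = 10·9/2 = 45

45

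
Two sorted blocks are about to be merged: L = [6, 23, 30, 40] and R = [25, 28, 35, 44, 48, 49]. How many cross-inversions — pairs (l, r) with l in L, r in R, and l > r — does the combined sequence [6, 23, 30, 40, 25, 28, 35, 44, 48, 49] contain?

For each element r of the right run, count left-run elements greater than r:
r = 25: 30, 40 → 2
r = 28: 30, 40 → 2
r = 35: 40 → 1
r = 44: none → 0
r = 48: none → 0
r = 49: none → 0
Cross-inversions: 2 + 2 + 1 + 0 + 0 + 0 = 5

Split inversions: 5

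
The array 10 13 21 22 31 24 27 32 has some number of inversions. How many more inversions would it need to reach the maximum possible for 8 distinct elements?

Maximum inversions for 8 distinct elements is C(8, 2) = 8·7/2 = 28.
Current inversions — for each element, count later smaller elements:
10: 0
13: 0
21: 0
22: 0
31: 2
24: 0
27: 0
32: 0
Current total: 0 + 0 + 0 + 0 + 2 + 0 + 0 + 0 = 2
Shortfall: 28 − 2 = 26

26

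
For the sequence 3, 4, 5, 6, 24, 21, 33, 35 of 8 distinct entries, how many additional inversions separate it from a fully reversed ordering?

27 inversions short

Maximum inversions for 8 distinct elements is C(8, 2) = 8·7/2 = 28.
Current inversions — for each element, count later smaller elements:
3: 0
4: 0
5: 0
6: 0
24: 1
21: 0
33: 0
35: 0
Current total: 0 + 0 + 0 + 0 + 1 + 0 + 0 + 0 = 1
Shortfall: 28 − 1 = 27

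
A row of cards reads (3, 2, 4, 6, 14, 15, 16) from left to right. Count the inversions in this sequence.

1

Out-of-order index pairs (0-indexed):
(0,1): 3 > 2
That's 1 pair.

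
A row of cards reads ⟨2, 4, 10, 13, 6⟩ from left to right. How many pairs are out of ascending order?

2

Inversion pairs (indices are 1-based):
(3,5): 10 > 6
(4,5): 13 > 6
That's 2 pairs.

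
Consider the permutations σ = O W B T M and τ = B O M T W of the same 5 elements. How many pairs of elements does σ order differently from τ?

5 discordant pairs

Assign each item its position (1..5) in the first ordering, then rewrite the second ordering as that position sequence:
positions: O→1, W→2, B→3, T→4, M→5
second ordering as positions: [3, 1, 5, 4, 2]
Discordant pairs = inversions in this position sequence.
3: 1, 2 → 2
1: 0
5: 4, 2 → 2
4: 2 → 1
2: 0
Total: 2 + 0 + 2 + 1 + 0 = 5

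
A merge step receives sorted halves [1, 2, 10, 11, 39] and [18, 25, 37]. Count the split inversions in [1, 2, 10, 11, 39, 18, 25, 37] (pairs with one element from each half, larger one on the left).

Take each right-half value and tally the left-half values above it:
r = 18: 39 → 1
r = 25: 39 → 1
r = 37: 39 → 1
Cross-inversions: 1 + 1 + 1 = 3

There are 3 cross-inversions.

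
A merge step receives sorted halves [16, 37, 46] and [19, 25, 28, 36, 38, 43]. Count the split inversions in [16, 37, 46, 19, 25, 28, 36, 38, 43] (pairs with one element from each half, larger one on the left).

10

Count, for every r in R, how many entries of L exceed r:
r = 19: 37, 46 → 2
r = 25: 37, 46 → 2
r = 28: 37, 46 → 2
r = 36: 37, 46 → 2
r = 38: 46 → 1
r = 43: 46 → 1
Cross-inversions: 2 + 2 + 2 + 2 + 1 + 1 = 10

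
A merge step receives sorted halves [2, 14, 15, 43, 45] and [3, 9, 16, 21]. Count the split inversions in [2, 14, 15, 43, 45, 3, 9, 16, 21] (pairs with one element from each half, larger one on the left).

12 split inversions

Count, for every r in R, how many entries of L exceed r:
r = 3: 14, 15, 43, 45 → 4
r = 9: 14, 15, 43, 45 → 4
r = 16: 43, 45 → 2
r = 21: 43, 45 → 2
Cross-inversions: 4 + 4 + 2 + 2 = 12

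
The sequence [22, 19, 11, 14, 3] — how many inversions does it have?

There are 9 inversions.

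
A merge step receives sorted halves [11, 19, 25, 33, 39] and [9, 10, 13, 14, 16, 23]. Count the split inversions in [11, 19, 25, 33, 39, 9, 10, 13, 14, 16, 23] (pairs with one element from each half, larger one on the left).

Take each right-half value and tally the left-half values above it:
r = 9: 11, 19, 25, 33, 39 → 5
r = 10: 11, 19, 25, 33, 39 → 5
r = 13: 19, 25, 33, 39 → 4
r = 14: 19, 25, 33, 39 → 4
r = 16: 19, 25, 33, 39 → 4
r = 23: 25, 33, 39 → 3
Cross-inversions: 5 + 5 + 4 + 4 + 4 + 3 = 25

25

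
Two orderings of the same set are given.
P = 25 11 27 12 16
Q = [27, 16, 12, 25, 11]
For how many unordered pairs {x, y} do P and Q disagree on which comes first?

Assign each item its position (1..5) in the first ordering, then rewrite the second ordering as that position sequence:
positions: 25→1, 11→2, 27→3, 12→4, 16→5
second ordering as positions: [3, 5, 4, 1, 2]
Discordant pairs = inversions in this position sequence.
3: 1, 2 → 2
5: 4, 1, 2 → 3
4: 1, 2 → 2
1: 0
2: 0
Total: 2 + 3 + 2 + 0 + 0 = 7

7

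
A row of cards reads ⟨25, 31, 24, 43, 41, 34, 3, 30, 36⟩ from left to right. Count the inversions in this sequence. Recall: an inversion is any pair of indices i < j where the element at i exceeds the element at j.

17

For each element, count later entries that are smaller:
25 → 24, 3 → 2
31 → 24, 3, 30 → 3
24 → 3 → 1
43 → 41, 34, 3, 30, 36 → 5
41 → 34, 3, 30, 36 → 4
34 → 3, 30 → 2
3 → none → 0
30 → none → 0
36 → none → 0
Sum: 2 + 3 + 1 + 5 + 4 + 2 + 0 + 0 + 0 = 17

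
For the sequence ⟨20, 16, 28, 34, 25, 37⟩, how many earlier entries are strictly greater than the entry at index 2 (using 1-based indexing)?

1

The element at index 2 is 16.
Elements before it: 20
Those larger than 16: 20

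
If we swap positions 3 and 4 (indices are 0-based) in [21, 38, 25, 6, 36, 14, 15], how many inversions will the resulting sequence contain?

Positions 3 and 4 hold 6 and 36; after swapping, the array is [21, 38, 25, 36, 6, 14, 15].
Count, for each position, how many later elements it exceeds:
21 → 6, 14, 15 → 3
38 → 25, 36, 6, 14, 15 → 5
25 → 6, 14, 15 → 3
36 → 6, 14, 15 → 3
6 → none → 0
14 → none → 0
15 → none → 0
Sum: 3 + 5 + 3 + 3 + 0 + 0 + 0 = 14

14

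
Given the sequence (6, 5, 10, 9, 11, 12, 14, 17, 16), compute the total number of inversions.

For each element, count later entries that are smaller:
6: 1
5: 0
10: 1
9: 0
11: 0
12: 0
14: 0
17: 1
16: 0
Sum: 1 + 0 + 1 + 0 + 0 + 0 + 0 + 1 + 0 = 3

3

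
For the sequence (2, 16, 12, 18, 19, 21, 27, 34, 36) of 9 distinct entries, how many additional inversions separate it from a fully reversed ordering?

Maximum inversions for 9 distinct elements is C(9, 2) = 9·8/2 = 36.
Current inversions — for each element, count later smaller elements:
2: 0
16: 1
12: 0
18: 0
19: 0
21: 0
27: 0
34: 0
36: 0
Current total: 0 + 1 + 0 + 0 + 0 + 0 + 0 + 0 + 0 = 1
Shortfall: 36 − 1 = 35

35 inversions short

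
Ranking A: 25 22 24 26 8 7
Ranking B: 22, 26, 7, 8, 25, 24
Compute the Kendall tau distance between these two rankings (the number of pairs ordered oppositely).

Assign each item its position (1..6) in the first ordering, then rewrite the second ordering as that position sequence:
positions: 25→1, 22→2, 24→3, 26→4, 8→5, 7→6
second ordering as positions: [2, 4, 6, 5, 1, 3]
Discordant pairs = inversions in this position sequence.
2: 1 → 1
4: 1, 3 → 2
6: 5, 1, 3 → 3
5: 1, 3 → 2
1: 0
3: 0
Total: 1 + 2 + 3 + 2 + 0 + 0 = 8

8 discordant pairs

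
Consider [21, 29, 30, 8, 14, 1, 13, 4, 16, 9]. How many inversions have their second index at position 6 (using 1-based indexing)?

5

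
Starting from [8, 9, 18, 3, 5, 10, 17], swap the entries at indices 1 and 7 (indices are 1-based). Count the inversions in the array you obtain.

13 inversions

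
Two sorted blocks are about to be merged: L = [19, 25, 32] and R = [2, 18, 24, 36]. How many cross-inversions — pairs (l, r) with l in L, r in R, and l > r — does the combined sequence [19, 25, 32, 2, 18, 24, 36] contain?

8 cross-inversions

Count, for every r in R, how many entries of L exceed r:
r = 2: 19, 25, 32 → 3
r = 18: 19, 25, 32 → 3
r = 24: 25, 32 → 2
r = 36: none → 0
Cross-inversions: 3 + 3 + 2 + 0 = 8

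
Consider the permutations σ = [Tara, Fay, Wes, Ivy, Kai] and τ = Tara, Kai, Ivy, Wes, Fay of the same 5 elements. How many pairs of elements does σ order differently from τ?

6 discordant pairs

Assign each item its position (1..5) in the first ordering, then rewrite the second ordering as that position sequence:
positions: Tara→1, Fay→2, Wes→3, Ivy→4, Kai→5
second ordering as positions: [1, 5, 4, 3, 2]
Discordant pairs = inversions in this position sequence.
1: 0
5: 4, 3, 2 → 3
4: 3, 2 → 2
3: 2 → 1
2: 0
Total: 0 + 3 + 2 + 1 + 0 = 6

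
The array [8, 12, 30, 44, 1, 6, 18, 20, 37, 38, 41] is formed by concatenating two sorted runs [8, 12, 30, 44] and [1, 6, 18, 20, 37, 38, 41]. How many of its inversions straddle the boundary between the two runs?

15 cross-inversions

Count, for every r in R, how many entries of L exceed r:
r = 1: 8, 12, 30, 44 → 4
r = 6: 8, 12, 30, 44 → 4
r = 18: 30, 44 → 2
r = 20: 30, 44 → 2
r = 37: 44 → 1
r = 38: 44 → 1
r = 41: 44 → 1
Cross-inversions: 4 + 4 + 2 + 2 + 1 + 1 + 1 = 15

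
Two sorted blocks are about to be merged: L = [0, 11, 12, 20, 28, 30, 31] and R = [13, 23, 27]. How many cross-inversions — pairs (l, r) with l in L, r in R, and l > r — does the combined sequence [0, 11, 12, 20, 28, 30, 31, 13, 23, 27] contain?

Count, for every r in R, how many entries of L exceed r:
r = 13: 20, 28, 30, 31 → 4
r = 23: 28, 30, 31 → 3
r = 27: 28, 30, 31 → 3
Cross-inversions: 4 + 3 + 3 = 10

10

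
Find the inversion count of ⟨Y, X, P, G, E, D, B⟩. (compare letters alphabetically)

Element-by-element contributions:
Y: 6
X: 5
P: 4
G: 3
E: 2
D: 1
B: 0
Sum: 6 + 5 + 4 + 3 + 2 + 1 + 0 = 21

21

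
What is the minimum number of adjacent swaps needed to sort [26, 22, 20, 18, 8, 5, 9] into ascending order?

Adjacent swaps: 19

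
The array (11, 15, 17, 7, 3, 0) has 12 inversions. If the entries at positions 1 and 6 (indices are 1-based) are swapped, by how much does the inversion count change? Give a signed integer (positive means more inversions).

Positions 1 and 6 hold 11 and 0; after swapping, the array is [0, 15, 17, 7, 3, 11].
Count, for each position, how many later elements it exceeds:
0 → none → 0
15 → 7, 3, 11 → 3
17 → 7, 3, 11 → 3
7 → 3 → 1
3 → none → 0
11 → none → 0
Sum: 0 + 3 + 3 + 1 + 0 + 0 = 7
Change: 7 − 12 = -5

-5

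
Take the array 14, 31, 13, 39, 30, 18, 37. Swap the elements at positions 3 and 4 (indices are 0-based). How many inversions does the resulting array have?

Positions 3 and 4 hold 39 and 30; after swapping, the array is [14, 31, 13, 30, 39, 18, 37].
Element-by-element contributions:
14: 1
31: 3
13: 0
30: 1
39: 2
18: 0
37: 0
Sum: 1 + 3 + 0 + 1 + 2 + 0 + 0 = 7

7 inversions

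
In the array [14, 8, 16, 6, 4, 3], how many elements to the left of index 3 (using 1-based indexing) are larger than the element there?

The element at index 3 is 16.
Elements before it: 14, 8
None of them are larger than 16.

0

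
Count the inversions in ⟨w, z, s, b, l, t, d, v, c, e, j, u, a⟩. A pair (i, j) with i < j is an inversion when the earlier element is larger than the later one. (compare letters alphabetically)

Element-by-element contributions:
w: 11
z: 11
s: 7
b: 1
l: 5
t: 5
d: 2
v: 5
c: 1
e: 1
j: 1
u: 1
a: 0
Sum: 11 + 11 + 7 + 1 + 5 + 5 + 2 + 5 + 1 + 1 + 1 + 1 + 0 = 51

Inversions: 51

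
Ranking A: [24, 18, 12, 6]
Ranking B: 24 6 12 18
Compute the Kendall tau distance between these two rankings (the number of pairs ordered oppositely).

Assign each item its position (1..4) in the first ordering, then rewrite the second ordering as that position sequence:
positions: 24→1, 18→2, 12→3, 6→4
second ordering as positions: [1, 4, 3, 2]
Discordant pairs = inversions in this position sequence.
1: 0
4: 3, 2 → 2
3: 2 → 1
2: 0
Total: 0 + 2 + 1 + 0 = 3

3 discordant pairs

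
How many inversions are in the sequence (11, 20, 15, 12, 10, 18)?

8

Inversion pairs (indices are 1-based):
(1,5): 11 > 10
(2,3): 20 > 15
(2,4): 20 > 12
(2,5): 20 > 10
(2,6): 20 > 18
(3,4): 15 > 12
(3,5): 15 > 10
(4,5): 12 > 10
That's 8 pairs.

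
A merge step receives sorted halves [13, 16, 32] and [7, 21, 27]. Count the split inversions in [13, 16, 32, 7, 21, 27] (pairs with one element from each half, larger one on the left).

Take each right-half value and tally the left-half values above it:
r = 7: 13, 16, 32 → 3
r = 21: 32 → 1
r = 27: 32 → 1
Cross-inversions: 3 + 1 + 1 = 5

5 split inversions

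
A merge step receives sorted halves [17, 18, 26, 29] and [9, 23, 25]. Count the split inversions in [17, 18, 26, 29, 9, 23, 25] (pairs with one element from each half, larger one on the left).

Take each right-half value and tally the left-half values above it:
r = 9: 17, 18, 26, 29 → 4
r = 23: 26, 29 → 2
r = 25: 26, 29 → 2
Cross-inversions: 4 + 2 + 2 = 8

8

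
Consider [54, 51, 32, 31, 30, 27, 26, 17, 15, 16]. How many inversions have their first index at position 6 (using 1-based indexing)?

4

The element at index 6 is 27.
Elements after it: 26, 17, 15, 16
Those smaller than 27: 26, 17, 15, 16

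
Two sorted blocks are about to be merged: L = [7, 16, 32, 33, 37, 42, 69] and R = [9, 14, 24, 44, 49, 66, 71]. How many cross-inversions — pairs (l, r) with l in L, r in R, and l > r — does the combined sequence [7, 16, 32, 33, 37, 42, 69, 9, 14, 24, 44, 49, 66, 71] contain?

20

For each element r of the right run, count left-run elements greater than r:
r = 9: 16, 32, 33, 37, 42, 69 → 6
r = 14: 16, 32, 33, 37, 42, 69 → 6
r = 24: 32, 33, 37, 42, 69 → 5
r = 44: 69 → 1
r = 49: 69 → 1
r = 66: 69 → 1
r = 71: none → 0
Cross-inversions: 6 + 6 + 5 + 1 + 1 + 1 + 0 = 20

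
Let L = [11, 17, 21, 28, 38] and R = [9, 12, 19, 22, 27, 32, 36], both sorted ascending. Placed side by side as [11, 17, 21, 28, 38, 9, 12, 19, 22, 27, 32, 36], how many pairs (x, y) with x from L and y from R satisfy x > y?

Count, for every r in R, how many entries of L exceed r:
r = 9: 11, 17, 21, 28, 38 → 5
r = 12: 17, 21, 28, 38 → 4
r = 19: 21, 28, 38 → 3
r = 22: 28, 38 → 2
r = 27: 28, 38 → 2
r = 32: 38 → 1
r = 36: 38 → 1
Cross-inversions: 5 + 4 + 3 + 2 + 2 + 1 + 1 = 18

18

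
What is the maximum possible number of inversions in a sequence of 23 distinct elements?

The maximum occurs when the array is in strictly decreasing order: every one of the C(23, 2) pairs is inverted.
C(23, 2) = 23·22/2 = 253

253 inversions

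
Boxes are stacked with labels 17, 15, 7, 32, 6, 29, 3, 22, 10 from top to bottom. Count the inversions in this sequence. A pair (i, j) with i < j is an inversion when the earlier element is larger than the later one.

For each element, count later entries that are smaller:
17: 5
15: 4
7: 2
32: 5
6: 1
29: 3
3: 0
22: 1
10: 0
Sum: 5 + 4 + 2 + 5 + 1 + 3 + 0 + 1 + 0 = 21

21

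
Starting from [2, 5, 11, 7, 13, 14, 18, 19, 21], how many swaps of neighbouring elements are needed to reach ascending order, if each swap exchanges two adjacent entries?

Minimum adjacent swaps = number of inversions (each swap of adjacent out-of-order elements removes one inversion and no swap can remove more).
Count inversions — for each element, later elements that are smaller:
2: none → 0
5: none → 0
11: 7 → 1
7: none → 0
13: none → 0
14: none → 0
18: none → 0
19: none → 0
21: none → 0
Total inversions: 0 + 0 + 1 + 0 + 0 + 0 + 0 + 0 + 0 = 1

1 adjacent swap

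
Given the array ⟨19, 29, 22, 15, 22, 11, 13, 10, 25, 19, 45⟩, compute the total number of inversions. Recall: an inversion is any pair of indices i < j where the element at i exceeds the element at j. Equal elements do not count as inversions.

Element-by-element contributions:
19 → 15, 11, 13, 10 → 4
29 → 22, 15, 22, 11, 13, 10, 25, 19 → 8
22 → 15, 11, 13, 10, 19 → 5
15 → 11, 13, 10 → 3
22 → 11, 13, 10, 19 → 4
11 → 10 → 1
13 → 10 → 1
10 → none → 0
25 → 19 → 1
19 → none → 0
45 → none → 0
Sum: 4 + 8 + 5 + 3 + 4 + 1 + 1 + 0 + 1 + 0 + 0 = 27

27 inversions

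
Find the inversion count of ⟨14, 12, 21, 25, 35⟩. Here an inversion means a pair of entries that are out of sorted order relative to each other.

Out-of-order pairs: 1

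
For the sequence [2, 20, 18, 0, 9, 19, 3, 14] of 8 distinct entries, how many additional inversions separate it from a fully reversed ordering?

14 inversions short

Maximum inversions for 8 distinct elements is C(8, 2) = 8·7/2 = 28.
Current inversions — for each element, count later smaller elements:
2: 1
20: 6
18: 4
0: 0
9: 1
19: 2
3: 0
14: 0
Current total: 1 + 6 + 4 + 0 + 1 + 2 + 0 + 0 = 14
Shortfall: 28 − 14 = 14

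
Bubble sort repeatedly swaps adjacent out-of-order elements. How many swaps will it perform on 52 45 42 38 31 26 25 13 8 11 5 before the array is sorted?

Adjacent swaps: 54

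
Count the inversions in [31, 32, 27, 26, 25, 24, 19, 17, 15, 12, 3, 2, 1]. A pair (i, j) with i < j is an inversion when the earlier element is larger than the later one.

77

Count, for each position, how many later elements it exceeds:
31: 11
32: 11
27: 10
26: 9
25: 8
24: 7
19: 6
17: 5
15: 4
12: 3
3: 2
2: 1
1: 0
Sum: 11 + 11 + 10 + 9 + 8 + 7 + 6 + 5 + 4 + 3 + 2 + 1 + 0 = 77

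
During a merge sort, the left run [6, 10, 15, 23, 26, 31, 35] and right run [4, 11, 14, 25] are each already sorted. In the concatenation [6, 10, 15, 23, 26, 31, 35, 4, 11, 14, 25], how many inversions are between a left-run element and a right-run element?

20 cross-inversions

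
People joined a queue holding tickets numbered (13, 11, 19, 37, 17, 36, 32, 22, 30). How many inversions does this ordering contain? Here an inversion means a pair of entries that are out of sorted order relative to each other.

Count, for each position, how many later elements it exceeds:
13: 1
11: 0
19: 1
37: 5
17: 0
36: 3
32: 2
22: 0
30: 0
Sum: 1 + 0 + 1 + 5 + 0 + 3 + 2 + 0 + 0 = 12

Inversions: 12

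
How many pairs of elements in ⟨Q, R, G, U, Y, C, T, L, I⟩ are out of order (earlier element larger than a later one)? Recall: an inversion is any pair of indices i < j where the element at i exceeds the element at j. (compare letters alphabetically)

Element-by-element contributions:
Q → G, C, L, I → 4
R → G, C, L, I → 4
G → C → 1
U → C, T, L, I → 4
Y → C, T, L, I → 4
C → none → 0
T → L, I → 2
L → I → 1
I → none → 0
Sum: 4 + 4 + 1 + 4 + 4 + 0 + 2 + 1 + 0 = 20

20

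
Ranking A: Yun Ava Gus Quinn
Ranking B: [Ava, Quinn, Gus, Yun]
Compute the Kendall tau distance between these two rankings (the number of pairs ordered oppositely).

There are 4 discordant pairs.

Assign each item its position (1..4) in the first ordering, then rewrite the second ordering as that position sequence:
positions: Yun→1, Ava→2, Gus→3, Quinn→4
second ordering as positions: [2, 4, 3, 1]
Discordant pairs = inversions in this position sequence.
2: 1 → 1
4: 3, 1 → 2
3: 1 → 1
1: 0
Total: 1 + 2 + 1 + 0 = 4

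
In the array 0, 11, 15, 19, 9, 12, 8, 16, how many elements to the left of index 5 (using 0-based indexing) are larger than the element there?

2 such elements

The element at index 5 is 12.
Elements before it: 0, 11, 15, 19, 9
Those larger than 12: 15, 19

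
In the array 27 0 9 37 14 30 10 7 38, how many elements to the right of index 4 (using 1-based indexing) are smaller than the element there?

The element at index 4 is 37.
Elements after it: 14, 30, 10, 7, 38
Those smaller than 37: 14, 30, 10, 7

4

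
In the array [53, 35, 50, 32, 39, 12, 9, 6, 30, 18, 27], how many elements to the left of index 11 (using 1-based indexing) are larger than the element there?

6

The element at index 11 is 27.
Elements before it: 53, 35, 50, 32, 39, 12, 9, 6, 30, 18
Those larger than 27: 53, 35, 50, 32, 39, 30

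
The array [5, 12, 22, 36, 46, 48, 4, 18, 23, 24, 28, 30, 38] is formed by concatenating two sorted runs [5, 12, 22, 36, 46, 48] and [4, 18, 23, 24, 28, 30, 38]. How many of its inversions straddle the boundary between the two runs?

24

For each element r of the right run, count left-run elements greater than r:
r = 4: 5, 12, 22, 36, 46, 48 → 6
r = 18: 22, 36, 46, 48 → 4
r = 23: 36, 46, 48 → 3
r = 24: 36, 46, 48 → 3
r = 28: 36, 46, 48 → 3
r = 30: 36, 46, 48 → 3
r = 38: 46, 48 → 2
Cross-inversions: 6 + 4 + 3 + 3 + 3 + 3 + 2 = 24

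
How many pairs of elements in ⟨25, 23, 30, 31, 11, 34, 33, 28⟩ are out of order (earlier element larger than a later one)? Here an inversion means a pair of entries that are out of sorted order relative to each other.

Out-of-order pairs: 10

For each element, count later entries that are smaller:
25 → 23, 11 → 2
23 → 11 → 1
30 → 11, 28 → 2
31 → 11, 28 → 2
11 → none → 0
34 → 33, 28 → 2
33 → 28 → 1
28 → none → 0
Sum: 2 + 1 + 2 + 2 + 0 + 2 + 1 + 0 = 10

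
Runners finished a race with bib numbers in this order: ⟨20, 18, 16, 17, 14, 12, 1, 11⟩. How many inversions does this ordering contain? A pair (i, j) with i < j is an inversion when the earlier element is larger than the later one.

Element-by-element contributions:
20: 7
18: 6
16: 4
17: 4
14: 3
12: 2
1: 0
11: 0
Sum: 7 + 6 + 4 + 4 + 3 + 2 + 0 + 0 = 26

26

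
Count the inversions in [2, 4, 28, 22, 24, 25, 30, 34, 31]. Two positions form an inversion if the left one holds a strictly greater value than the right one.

4

Sweep left to right; for each value list the smaller values that follow it:
2 → none → 0
4 → none → 0
28 → 22, 24, 25 → 3
22 → none → 0
24 → none → 0
25 → none → 0
30 → none → 0
34 → 31 → 1
31 → none → 0
Sum: 0 + 0 + 3 + 0 + 0 + 0 + 0 + 1 + 0 = 4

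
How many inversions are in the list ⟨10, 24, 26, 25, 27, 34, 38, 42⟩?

1 inversion

Element-by-element contributions:
10 → none → 0
24 → none → 0
26 → 25 → 1
25 → none → 0
27 → none → 0
34 → none → 0
38 → none → 0
42 → none → 0
Sum: 0 + 0 + 1 + 0 + 0 + 0 + 0 + 0 = 1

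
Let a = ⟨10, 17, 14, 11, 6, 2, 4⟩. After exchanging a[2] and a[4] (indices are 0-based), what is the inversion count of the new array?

14 inversions

Positions 2 and 4 hold 14 and 6; after swapping, the array is [10, 17, 6, 11, 14, 2, 4].
For each element, count later entries that are smaller:
10: 3
17: 5
6: 2
11: 2
14: 2
2: 0
4: 0
Sum: 3 + 5 + 2 + 2 + 2 + 0 + 0 = 14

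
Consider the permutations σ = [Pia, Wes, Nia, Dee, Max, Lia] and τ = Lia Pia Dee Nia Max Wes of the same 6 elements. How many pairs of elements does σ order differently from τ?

9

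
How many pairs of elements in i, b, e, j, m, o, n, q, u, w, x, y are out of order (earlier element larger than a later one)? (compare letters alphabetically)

Inversions: 3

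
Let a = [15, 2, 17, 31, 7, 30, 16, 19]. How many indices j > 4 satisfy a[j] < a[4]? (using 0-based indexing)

0 such elements

The element at index 4 is 7.
Elements after it: 30, 16, 19
None of them are smaller than 7.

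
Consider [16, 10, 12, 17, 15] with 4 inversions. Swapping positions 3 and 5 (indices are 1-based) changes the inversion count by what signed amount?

+1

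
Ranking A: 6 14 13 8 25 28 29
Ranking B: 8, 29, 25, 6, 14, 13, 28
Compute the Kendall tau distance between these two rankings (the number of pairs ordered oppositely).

Assign each item its position (1..7) in the first ordering, then rewrite the second ordering as that position sequence:
positions: 6→1, 14→2, 13→3, 8→4, 25→5, 28→6, 29→7
second ordering as positions: [4, 7, 5, 1, 2, 3, 6]
Discordant pairs = inversions in this position sequence.
4: 1, 2, 3 → 3
7: 5, 1, 2, 3, 6 → 5
5: 1, 2, 3 → 3
1: 0
2: 0
3: 0
6: 0
Total: 3 + 5 + 3 + 0 + 0 + 0 + 0 = 11

11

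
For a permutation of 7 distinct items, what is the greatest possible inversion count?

21

A reversed (strictly descending) arrangement makes every pair an inversion, giving C(7, 2) inversions.
C(7, 2) = 7·6/2 = 21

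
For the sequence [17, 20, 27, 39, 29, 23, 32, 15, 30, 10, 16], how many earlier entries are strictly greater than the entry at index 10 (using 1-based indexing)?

9 such elements

The element at index 10 is 10.
Elements before it: 17, 20, 27, 39, 29, 23, 32, 15, 30
Those larger than 10: 17, 20, 27, 39, 29, 23, 32, 15, 30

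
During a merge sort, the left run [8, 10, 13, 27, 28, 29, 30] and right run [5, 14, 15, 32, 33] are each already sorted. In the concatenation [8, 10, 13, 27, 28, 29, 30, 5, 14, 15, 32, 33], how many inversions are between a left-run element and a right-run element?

15

Take each right-half value and tally the left-half values above it:
r = 5: 8, 10, 13, 27, 28, 29, 30 → 7
r = 14: 27, 28, 29, 30 → 4
r = 15: 27, 28, 29, 30 → 4
r = 32: none → 0
r = 33: none → 0
Cross-inversions: 7 + 4 + 4 + 0 + 0 = 15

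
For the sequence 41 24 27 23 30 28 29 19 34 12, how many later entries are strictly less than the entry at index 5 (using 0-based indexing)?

2 such elements

The element at index 5 is 28.
Elements after it: 29, 19, 34, 12
Those smaller than 28: 19, 12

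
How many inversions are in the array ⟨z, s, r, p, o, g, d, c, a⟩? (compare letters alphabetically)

Count, for each position, how many later elements it exceeds:
z: 8
s: 7
r: 6
p: 5
o: 4
g: 3
d: 2
c: 1
a: 0
Sum: 8 + 7 + 6 + 5 + 4 + 3 + 2 + 1 + 0 = 36

Out-of-order pairs: 36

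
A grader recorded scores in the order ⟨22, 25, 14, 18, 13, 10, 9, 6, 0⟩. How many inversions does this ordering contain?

34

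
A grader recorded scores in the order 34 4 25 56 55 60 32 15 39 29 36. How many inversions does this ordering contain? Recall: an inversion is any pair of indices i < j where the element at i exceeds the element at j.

For each element, count later entries that are smaller:
34: 5
4: 0
25: 1
56: 6
55: 5
60: 5
32: 2
15: 0
39: 2
29: 0
36: 0
Sum: 5 + 0 + 1 + 6 + 5 + 5 + 2 + 0 + 2 + 0 + 0 = 26

Inversions: 26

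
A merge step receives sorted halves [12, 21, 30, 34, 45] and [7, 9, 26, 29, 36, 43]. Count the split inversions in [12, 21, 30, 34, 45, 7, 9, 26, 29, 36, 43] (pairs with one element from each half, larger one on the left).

18

Count, for every r in R, how many entries of L exceed r:
r = 7: 12, 21, 30, 34, 45 → 5
r = 9: 12, 21, 30, 34, 45 → 5
r = 26: 30, 34, 45 → 3
r = 29: 30, 34, 45 → 3
r = 36: 45 → 1
r = 43: 45 → 1
Cross-inversions: 5 + 5 + 3 + 3 + 1 + 1 = 18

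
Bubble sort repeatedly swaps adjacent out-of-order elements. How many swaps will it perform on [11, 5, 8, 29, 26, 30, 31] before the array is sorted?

3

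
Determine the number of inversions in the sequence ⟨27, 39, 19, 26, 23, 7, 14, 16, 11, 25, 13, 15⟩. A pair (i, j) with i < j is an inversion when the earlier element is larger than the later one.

47

For each element, count later entries that are smaller:
27 → 19, 26, 23, 7, 14, 16, 11, 25, 13, 15 → 10
39 → 19, 26, 23, 7, 14, 16, 11, 25, 13, 15 → 10
19 → 7, 14, 16, 11, 13, 15 → 6
26 → 23, 7, 14, 16, 11, 25, 13, 15 → 8
23 → 7, 14, 16, 11, 13, 15 → 6
7 → none → 0
14 → 11, 13 → 2
16 → 11, 13, 15 → 3
11 → none → 0
25 → 13, 15 → 2
13 → none → 0
15 → none → 0
Sum: 10 + 10 + 6 + 8 + 6 + 0 + 2 + 3 + 0 + 2 + 0 + 0 = 47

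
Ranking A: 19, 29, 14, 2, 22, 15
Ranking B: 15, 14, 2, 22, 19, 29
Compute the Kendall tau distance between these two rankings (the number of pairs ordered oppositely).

Assign each item its position (1..6) in the first ordering, then rewrite the second ordering as that position sequence:
positions: 19→1, 29→2, 14→3, 2→4, 22→5, 15→6
second ordering as positions: [6, 3, 4, 5, 1, 2]
Discordant pairs = inversions in this position sequence.
6: 3, 4, 5, 1, 2 → 5
3: 1, 2 → 2
4: 1, 2 → 2
5: 1, 2 → 2
1: 0
2: 0
Total: 5 + 2 + 2 + 2 + 0 + 0 = 11

11 discordant pairs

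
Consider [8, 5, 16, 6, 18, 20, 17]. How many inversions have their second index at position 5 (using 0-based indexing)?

0

The element at index 5 is 20.
Elements before it: 8, 5, 16, 6, 18
None of them are larger than 20.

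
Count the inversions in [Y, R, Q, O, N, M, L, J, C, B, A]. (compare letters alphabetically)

For each element, count later entries that are smaller:
Y → R, Q, O, N, M, L, J, C, B, A → 10
R → Q, O, N, M, L, J, C, B, A → 9
Q → O, N, M, L, J, C, B, A → 8
O → N, M, L, J, C, B, A → 7
N → M, L, J, C, B, A → 6
M → L, J, C, B, A → 5
L → J, C, B, A → 4
J → C, B, A → 3
C → B, A → 2
B → A → 1
A → none → 0
Sum: 10 + 9 + 8 + 7 + 6 + 5 + 4 + 3 + 2 + 1 + 0 = 55

55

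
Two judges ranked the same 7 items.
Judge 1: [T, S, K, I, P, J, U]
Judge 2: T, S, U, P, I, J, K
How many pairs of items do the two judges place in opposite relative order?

8 discordant pairs

Assign each item its position (1..7) in the first ordering, then rewrite the second ordering as that position sequence:
positions: T→1, S→2, K→3, I→4, P→5, J→6, U→7
second ordering as positions: [1, 2, 7, 5, 4, 6, 3]
Discordant pairs = inversions in this position sequence.
1: 0
2: 0
7: 5, 4, 6, 3 → 4
5: 4, 3 → 2
4: 3 → 1
6: 3 → 1
3: 0
Total: 0 + 0 + 4 + 2 + 1 + 1 + 0 = 8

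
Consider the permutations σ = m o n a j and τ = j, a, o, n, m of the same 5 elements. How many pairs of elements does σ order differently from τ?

9 discordant pairs

Assign each item its position (1..5) in the first ordering, then rewrite the second ordering as that position sequence:
positions: m→1, o→2, n→3, a→4, j→5
second ordering as positions: [5, 4, 2, 3, 1]
Discordant pairs = inversions in this position sequence.
5: 4, 2, 3, 1 → 4
4: 2, 3, 1 → 3
2: 1 → 1
3: 1 → 1
1: 0
Total: 4 + 3 + 1 + 1 + 0 = 9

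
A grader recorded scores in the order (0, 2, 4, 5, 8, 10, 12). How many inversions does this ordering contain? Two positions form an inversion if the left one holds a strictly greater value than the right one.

0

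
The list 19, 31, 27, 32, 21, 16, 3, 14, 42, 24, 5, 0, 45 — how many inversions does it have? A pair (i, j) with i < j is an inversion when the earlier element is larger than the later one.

45

Count, for each position, how many later elements it exceeds:
19: 5
31: 8
27: 7
32: 7
21: 5
16: 4
3: 1
14: 2
42: 3
24: 2
5: 1
0: 0
45: 0
Sum: 5 + 8 + 7 + 7 + 5 + 4 + 1 + 2 + 3 + 2 + 1 + 0 + 0 = 45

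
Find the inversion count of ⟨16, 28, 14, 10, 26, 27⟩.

For each element, count later entries that are smaller:
16 → 14, 10 → 2
28 → 14, 10, 26, 27 → 4
14 → 10 → 1
10 → none → 0
26 → none → 0
27 → none → 0
Sum: 2 + 4 + 1 + 0 + 0 + 0 = 7

7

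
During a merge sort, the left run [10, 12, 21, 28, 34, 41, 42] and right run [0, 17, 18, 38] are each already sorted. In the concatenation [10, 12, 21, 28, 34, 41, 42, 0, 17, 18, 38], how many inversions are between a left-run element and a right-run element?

There are 19 cross-inversions.

Take each right-half value and tally the left-half values above it:
r = 0: 10, 12, 21, 28, 34, 41, 42 → 7
r = 17: 21, 28, 34, 41, 42 → 5
r = 18: 21, 28, 34, 41, 42 → 5
r = 38: 41, 42 → 2
Cross-inversions: 7 + 5 + 5 + 2 = 19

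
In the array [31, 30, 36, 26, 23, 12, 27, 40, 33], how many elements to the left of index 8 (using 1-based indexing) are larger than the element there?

0

The element at index 8 is 40.
Elements before it: 31, 30, 36, 26, 23, 12, 27
None of them are larger than 40.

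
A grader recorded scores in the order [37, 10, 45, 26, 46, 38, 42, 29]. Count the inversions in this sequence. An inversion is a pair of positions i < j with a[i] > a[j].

Element-by-element contributions:
37: 3
10: 0
45: 4
26: 0
46: 3
38: 1
42: 1
29: 0
Sum: 3 + 0 + 4 + 0 + 3 + 1 + 1 + 0 = 12

12 inversions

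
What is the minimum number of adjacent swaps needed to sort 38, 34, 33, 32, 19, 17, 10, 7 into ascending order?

Each adjacent swap fixes exactly one inversion, so the minimum swap count equals the number of inversions.
Count inversions — for each element, later elements that are smaller:
38: 34, 33, 32, 19, 17, 10, 7 → 7
34: 33, 32, 19, 17, 10, 7 → 6
33: 32, 19, 17, 10, 7 → 5
32: 19, 17, 10, 7 → 4
19: 17, 10, 7 → 3
17: 10, 7 → 2
10: 7 → 1
7: none → 0
Total inversions: 7 + 6 + 5 + 4 + 3 + 2 + 1 + 0 = 28

Swaps: 28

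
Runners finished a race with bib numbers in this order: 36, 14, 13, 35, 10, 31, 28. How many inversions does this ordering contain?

13 out-of-order pairs

Element-by-element contributions:
36 → 14, 13, 35, 10, 31, 28 → 6
14 → 13, 10 → 2
13 → 10 → 1
35 → 10, 31, 28 → 3
10 → none → 0
31 → 28 → 1
28 → none → 0
Sum: 6 + 2 + 1 + 3 + 0 + 1 + 0 = 13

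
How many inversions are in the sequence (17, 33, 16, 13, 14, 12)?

Out-of-order pairs: 13

Sweep left to right; for each value list the smaller values that follow it:
17: 4
33: 4
16: 3
13: 1
14: 1
12: 0
Sum: 4 + 4 + 3 + 1 + 1 + 0 = 13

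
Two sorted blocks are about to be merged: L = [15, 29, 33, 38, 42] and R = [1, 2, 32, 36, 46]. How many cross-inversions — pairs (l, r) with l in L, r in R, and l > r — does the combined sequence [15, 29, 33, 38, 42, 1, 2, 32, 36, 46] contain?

15

Take each right-half value and tally the left-half values above it:
r = 1: 15, 29, 33, 38, 42 → 5
r = 2: 15, 29, 33, 38, 42 → 5
r = 32: 33, 38, 42 → 3
r = 36: 38, 42 → 2
r = 46: none → 0
Cross-inversions: 5 + 5 + 3 + 2 + 0 = 15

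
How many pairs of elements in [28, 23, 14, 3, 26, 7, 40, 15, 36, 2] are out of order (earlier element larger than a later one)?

Count, for each position, how many later elements it exceeds:
28 → 23, 14, 3, 26, 7, 15, 2 → 7
23 → 14, 3, 7, 15, 2 → 5
14 → 3, 7, 2 → 3
3 → 2 → 1
26 → 7, 15, 2 → 3
7 → 2 → 1
40 → 15, 36, 2 → 3
15 → 2 → 1
36 → 2 → 1
2 → none → 0
Sum: 7 + 5 + 3 + 1 + 3 + 1 + 3 + 1 + 1 + 0 = 25

25 out-of-order pairs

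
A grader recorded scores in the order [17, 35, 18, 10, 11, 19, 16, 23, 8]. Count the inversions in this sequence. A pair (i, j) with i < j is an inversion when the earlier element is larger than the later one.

Element-by-element contributions:
17 → 10, 11, 16, 8 → 4
35 → 18, 10, 11, 19, 16, 23, 8 → 7
18 → 10, 11, 16, 8 → 4
10 → 8 → 1
11 → 8 → 1
19 → 16, 8 → 2
16 → 8 → 1
23 → 8 → 1
8 → none → 0
Sum: 4 + 7 + 4 + 1 + 1 + 2 + 1 + 1 + 0 = 21

21 out-of-order pairs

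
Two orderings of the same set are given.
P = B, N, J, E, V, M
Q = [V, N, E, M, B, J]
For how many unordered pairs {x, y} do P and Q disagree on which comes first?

There are 9 disagreeing pairs.

Assign each item its position (1..6) in the first ordering, then rewrite the second ordering as that position sequence:
positions: B→1, N→2, J→3, E→4, V→5, M→6
second ordering as positions: [5, 2, 4, 6, 1, 3]
Discordant pairs = inversions in this position sequence.
5: 2, 4, 1, 3 → 4
2: 1 → 1
4: 1, 3 → 2
6: 1, 3 → 2
1: 0
3: 0
Total: 4 + 1 + 2 + 2 + 0 + 0 = 9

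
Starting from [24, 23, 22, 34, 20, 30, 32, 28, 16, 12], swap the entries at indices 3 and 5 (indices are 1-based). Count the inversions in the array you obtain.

28

Positions 3 and 5 hold 22 and 20; after swapping, the array is [24, 23, 20, 34, 22, 30, 32, 28, 16, 12].
Count, for each position, how many later elements it exceeds:
24: 5
23: 4
20: 2
34: 6
22: 2
30: 3
32: 3
28: 2
16: 1
12: 0
Sum: 5 + 4 + 2 + 6 + 2 + 3 + 3 + 2 + 1 + 0 = 28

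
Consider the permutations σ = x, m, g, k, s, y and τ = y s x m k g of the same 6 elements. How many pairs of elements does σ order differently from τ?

10

Assign each item its position (1..6) in the first ordering, then rewrite the second ordering as that position sequence:
positions: x→1, m→2, g→3, k→4, s→5, y→6
second ordering as positions: [6, 5, 1, 2, 4, 3]
Discordant pairs = inversions in this position sequence.
6: 5, 1, 2, 4, 3 → 5
5: 1, 2, 4, 3 → 4
1: 0
2: 0
4: 3 → 1
3: 0
Total: 5 + 4 + 0 + 0 + 1 + 0 = 10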